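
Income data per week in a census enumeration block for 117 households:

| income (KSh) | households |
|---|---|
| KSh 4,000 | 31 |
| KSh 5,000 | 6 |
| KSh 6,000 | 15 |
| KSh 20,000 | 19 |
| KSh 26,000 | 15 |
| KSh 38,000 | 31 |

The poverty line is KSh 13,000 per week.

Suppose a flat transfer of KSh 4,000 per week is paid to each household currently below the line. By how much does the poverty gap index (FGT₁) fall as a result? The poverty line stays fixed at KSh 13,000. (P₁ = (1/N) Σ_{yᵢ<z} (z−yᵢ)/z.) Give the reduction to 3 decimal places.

0.137

Before: below the line — 31×KSh 4,000, 6×KSh 5,000, 15×KSh 6,000; poverty gap index (FGT₁) = 0.28402.
After the KSh 4,000 transfer: below the line — 31×KSh 8,000, 6×KSh 9,000, 15×KSh 10,000; poverty gap index (FGT₁) = 0.14727.
Reduction = 0.28402 − 0.14727 = 0.137.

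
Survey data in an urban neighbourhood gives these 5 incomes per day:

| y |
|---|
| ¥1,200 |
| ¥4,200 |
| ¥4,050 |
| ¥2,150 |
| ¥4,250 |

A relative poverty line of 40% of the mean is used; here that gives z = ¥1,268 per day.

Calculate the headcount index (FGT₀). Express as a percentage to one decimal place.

1 of the 5 workers have income below ¥1,268.
H = 1/5 = 20.0%.

20.0%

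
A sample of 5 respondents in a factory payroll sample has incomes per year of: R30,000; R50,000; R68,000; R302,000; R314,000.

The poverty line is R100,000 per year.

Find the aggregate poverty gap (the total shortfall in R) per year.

R152,000

Incomes under z: R30,000, R50,000, R68,000 (q = 3 of N = 5).
Individual gaps: 100000−30000 = 70000; 100000−50000 = 50000; 100000−68000 = 32000.
Aggregate gap = R152,000.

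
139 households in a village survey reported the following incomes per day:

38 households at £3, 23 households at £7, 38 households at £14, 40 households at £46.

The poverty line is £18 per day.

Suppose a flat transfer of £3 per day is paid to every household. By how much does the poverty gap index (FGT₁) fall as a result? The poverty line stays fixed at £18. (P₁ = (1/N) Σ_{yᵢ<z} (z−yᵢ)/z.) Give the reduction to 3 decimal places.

Before: below the line — 38×£3, 23×£7, 38×£14; poverty gap index (FGT₁) = 0.38969.
After the £3 transfer: below the line — 38×£6, 23×£10, 38×£17; poverty gap index (FGT₁) = 0.27098.
Reduction = 0.38969 − 0.27098 = 0.119.

0.119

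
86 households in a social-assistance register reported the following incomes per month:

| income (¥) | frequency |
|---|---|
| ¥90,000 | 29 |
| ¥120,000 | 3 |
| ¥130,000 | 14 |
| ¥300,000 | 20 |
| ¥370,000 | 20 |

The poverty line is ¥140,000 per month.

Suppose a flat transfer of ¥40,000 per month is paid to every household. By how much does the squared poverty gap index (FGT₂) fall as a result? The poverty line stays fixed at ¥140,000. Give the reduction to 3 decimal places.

0.043

Before: below the line — 29×¥90,000, 3×¥120,000, 14×¥130,000; squared poverty gap index (FGT₂) = 0.04455.
After the ¥40,000 transfer: below the line — 29×¥130,000; squared poverty gap index (FGT₂) = 0.00172.
Reduction = 0.04455 − 0.00172 = 0.043.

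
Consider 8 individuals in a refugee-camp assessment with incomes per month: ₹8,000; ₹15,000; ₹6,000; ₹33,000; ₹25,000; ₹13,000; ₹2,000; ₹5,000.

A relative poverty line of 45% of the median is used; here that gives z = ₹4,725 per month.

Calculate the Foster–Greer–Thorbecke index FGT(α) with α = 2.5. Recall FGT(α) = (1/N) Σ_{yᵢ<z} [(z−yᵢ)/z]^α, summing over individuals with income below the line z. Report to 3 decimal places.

Below the line: ₹2,000 (q = 1 of N = 8).
Shortfall ratios: (4725−2000)/4725 = 0.5767.
Raised to α = 2.5: 0.25259.
Sum = 0.252587; FGT(2.5) = 0.252587 / 8 = 0.032.

0.032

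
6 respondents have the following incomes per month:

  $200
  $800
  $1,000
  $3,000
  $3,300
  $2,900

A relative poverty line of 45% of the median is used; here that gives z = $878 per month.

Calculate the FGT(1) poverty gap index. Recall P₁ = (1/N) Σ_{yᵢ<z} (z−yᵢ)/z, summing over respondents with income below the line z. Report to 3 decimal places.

Below the line: $200, $800 (q = 2 of N = 6).
Shortfall ratios: (878−200)/878 = 0.7722; (878−800)/878 = 0.0888.
Sum of shortfalls = 0.861048; P₁ averages over all N: 0.861048 / 6 = 0.144.

0.144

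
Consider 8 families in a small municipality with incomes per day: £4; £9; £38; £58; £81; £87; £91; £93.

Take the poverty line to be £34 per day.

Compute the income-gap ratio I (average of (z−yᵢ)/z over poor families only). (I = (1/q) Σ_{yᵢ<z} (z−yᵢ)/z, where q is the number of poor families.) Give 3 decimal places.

0.809

Poor units: £4, £9 (q = 2 of N = 8).
Relative gaps: 0.8824, 0.7353; sum = 1.617647.
I averages over the q = 2 poor units only: 1.617647 / 2 = 0.809.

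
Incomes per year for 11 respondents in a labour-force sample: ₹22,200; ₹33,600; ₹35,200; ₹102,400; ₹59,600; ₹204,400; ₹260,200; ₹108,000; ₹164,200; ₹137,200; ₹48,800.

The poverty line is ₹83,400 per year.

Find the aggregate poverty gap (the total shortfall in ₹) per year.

Below the line: ₹22,200, ₹33,600, ₹35,200, ₹48,800, ₹59,600 (q = 5 of N = 11).
Individual gaps: 83400−22200 = 61200; 83400−33600 = 49800; 83400−35200 = 48200; 83400−48800 = 34600; 83400−59600 = 23800.
Aggregate gap = ₹217,600.

₹217,600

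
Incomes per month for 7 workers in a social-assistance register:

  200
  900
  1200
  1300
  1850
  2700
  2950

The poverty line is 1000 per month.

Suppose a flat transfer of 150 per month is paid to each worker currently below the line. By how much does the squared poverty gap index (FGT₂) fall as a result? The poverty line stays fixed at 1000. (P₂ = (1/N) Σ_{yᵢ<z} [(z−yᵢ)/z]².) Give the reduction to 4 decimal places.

Before: below the line — 200, 900; squared poverty gap index (FGT₂) = 0.092857.
After the 150 transfer: below the line — 350; squared poverty gap index (FGT₂) = 0.060357.
Reduction = 0.092857 − 0.060357 = 0.0325.

0.0325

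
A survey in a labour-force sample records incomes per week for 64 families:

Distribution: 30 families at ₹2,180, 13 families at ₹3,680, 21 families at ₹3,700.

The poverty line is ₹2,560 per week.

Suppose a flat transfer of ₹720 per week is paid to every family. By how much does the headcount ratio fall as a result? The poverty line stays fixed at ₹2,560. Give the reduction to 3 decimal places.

Before: below the line — 30×₹2,180; headcount ratio = 0.46875.
After the ₹720 transfer: below the line — none; headcount ratio = 0.00000.
Reduction = 0.46875 − 0.00000 = 0.469.

0.469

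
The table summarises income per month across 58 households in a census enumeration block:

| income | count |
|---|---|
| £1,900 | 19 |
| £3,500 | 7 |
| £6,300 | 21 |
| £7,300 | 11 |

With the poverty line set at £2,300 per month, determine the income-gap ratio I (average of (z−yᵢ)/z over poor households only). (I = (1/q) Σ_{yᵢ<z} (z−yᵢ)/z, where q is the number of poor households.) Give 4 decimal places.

0.1739

Incomes under z: 19×£1,900 (q = 19 of N = 58).
Shortfall ratios (z−y)/z: 0.1739 (×19); sum = 3.304348.
The income-gap ratio divides by q (the poor only): 3.304348 / 19 = 0.1739.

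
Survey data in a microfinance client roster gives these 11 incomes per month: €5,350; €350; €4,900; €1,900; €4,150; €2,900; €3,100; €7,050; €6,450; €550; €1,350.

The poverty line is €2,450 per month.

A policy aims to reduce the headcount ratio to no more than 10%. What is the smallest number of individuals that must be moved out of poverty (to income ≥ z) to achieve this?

4 of the 11 individuals are poor, so H = 4/11 = 0.364.
A headcount ratio of at most 10% allows at most ⌊0.10 × 11⌋ = 1 poor individuals.
So at least 4 − 1 = 3 must be lifted.

3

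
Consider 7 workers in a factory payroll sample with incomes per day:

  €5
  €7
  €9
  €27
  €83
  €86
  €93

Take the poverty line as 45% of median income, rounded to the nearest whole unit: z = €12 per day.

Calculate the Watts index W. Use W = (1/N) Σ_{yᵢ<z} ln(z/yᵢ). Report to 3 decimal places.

0.243

Below the line: €5, €7, €9 (q = 3 of N = 7).
Log shortfalls: ln(12/5) = 0.8755; ln(12/7) = 0.5390; ln(12/9) = 0.2877.
W = 1.702147 / 7 = 0.243.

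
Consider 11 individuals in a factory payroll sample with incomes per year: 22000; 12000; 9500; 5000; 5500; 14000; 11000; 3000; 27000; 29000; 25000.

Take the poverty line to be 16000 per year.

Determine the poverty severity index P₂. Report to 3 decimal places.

0.173

Below z: 3000, 5000, 5500, 9500, 11000, 12000, 14000 (q = 7 of N = 11).
Relative gaps: (16000−3000)/16000 = 0.8125; (16000−5000)/16000 = 0.6875; (16000−5500)/16000 = 0.6562; (16000−9500)/16000 = 0.4062; (16000−11000)/16000 = 0.3125; (16000−12000)/16000 = 0.2500; (16000−14000)/16000 = 0.1250.
Squared: 0.6602; 0.4727; 0.4307; 0.1650; 0.0977; 0.0625; 0.0156.
Sum = 1.904297; P₂ = 1.904297 / 11 = 0.173.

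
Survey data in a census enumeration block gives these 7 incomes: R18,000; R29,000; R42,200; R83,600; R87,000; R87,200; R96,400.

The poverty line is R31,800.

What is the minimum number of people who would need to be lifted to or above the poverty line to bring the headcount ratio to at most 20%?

Currently q = 2 of N = 7 are below the line (H = 0.286).
A headcount ratio of at most 20% allows at most ⌊0.20 × 7⌋ = 1 poor people.
So at least 2 − 1 = 1 must be lifted.

1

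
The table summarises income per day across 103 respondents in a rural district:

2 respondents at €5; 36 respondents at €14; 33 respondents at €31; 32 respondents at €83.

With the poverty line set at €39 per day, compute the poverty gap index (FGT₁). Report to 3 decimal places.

0.307

Incomes under z: 2×€5, 36×€14, 33×€31 (q = 71 of N = 103).
Normalized shortfalls: (39−5)/39 = 0.8718 (×2); (39−14)/39 = 0.6410 (×36); (39−31)/39 = 0.2051 (×33).
Sum of shortfalls = 31.589744; P₁ averages over all N: 31.589744 / 103 = 0.307.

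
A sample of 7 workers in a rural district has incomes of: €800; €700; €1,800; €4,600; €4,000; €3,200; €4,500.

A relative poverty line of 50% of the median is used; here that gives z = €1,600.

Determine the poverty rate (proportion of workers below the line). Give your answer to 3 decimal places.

2 of the 7 workers have income below €1,600.
H = 2/7 = 0.286.

0.286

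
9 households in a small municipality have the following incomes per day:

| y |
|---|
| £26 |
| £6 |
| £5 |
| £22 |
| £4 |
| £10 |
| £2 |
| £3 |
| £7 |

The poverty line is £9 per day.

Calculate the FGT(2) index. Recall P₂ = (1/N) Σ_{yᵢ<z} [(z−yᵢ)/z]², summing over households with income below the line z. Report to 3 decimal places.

0.191

Below z: £2, £3, £4, £5, £6, £7 (q = 6 of N = 9).
Shortfall ratios: (9−2)/9 = 0.7778; (9−3)/9 = 0.6667; (9−4)/9 = 0.5556; (9−5)/9 = 0.4444; (9−6)/9 = 0.3333; (9−7)/9 = 0.2222.
Squared: 0.6049; 0.4444; 0.3086; 0.1975; 0.1111; 0.0494.
Sum = 1.716049; P₂ = 1.716049 / 9 = 0.191.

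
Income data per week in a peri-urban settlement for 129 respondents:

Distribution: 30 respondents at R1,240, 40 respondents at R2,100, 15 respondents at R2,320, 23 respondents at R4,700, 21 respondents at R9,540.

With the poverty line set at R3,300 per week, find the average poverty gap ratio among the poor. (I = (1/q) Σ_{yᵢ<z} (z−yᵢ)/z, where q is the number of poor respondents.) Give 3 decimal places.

0.444

Below the line: 30×R1,240, 40×R2,100, 15×R2,320 (q = 85 of N = 129).
Shortfall ratios (z−y)/z: 0.6242 (×30), 0.3636 (×40), 0.2970 (×15); sum = 37.727273.
I averages over the q = 85 poor units only: 37.727273 / 85 = 0.444.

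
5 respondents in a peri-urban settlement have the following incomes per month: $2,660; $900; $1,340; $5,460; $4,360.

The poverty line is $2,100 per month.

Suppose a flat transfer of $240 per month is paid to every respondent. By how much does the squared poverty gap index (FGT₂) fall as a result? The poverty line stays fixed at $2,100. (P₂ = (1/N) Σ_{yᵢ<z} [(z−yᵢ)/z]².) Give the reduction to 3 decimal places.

Before: below the line — $900, $1,340; squared poverty gap index (FGT₂) = 0.09150.
After the $240 transfer: below the line — $1,140, $1,580; squared poverty gap index (FGT₂) = 0.05406.
Reduction = 0.09150 − 0.05406 = 0.037.

0.037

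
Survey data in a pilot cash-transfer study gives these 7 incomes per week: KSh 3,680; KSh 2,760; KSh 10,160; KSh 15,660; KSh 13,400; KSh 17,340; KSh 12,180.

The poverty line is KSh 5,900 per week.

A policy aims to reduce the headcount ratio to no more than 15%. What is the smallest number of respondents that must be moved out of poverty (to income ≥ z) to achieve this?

1

2 of the 7 respondents are poor, so H = 2/7 = 0.286.
A headcount ratio of at most 15% allows at most ⌊0.15 × 7⌋ = 1 poor respondents.
So at least 2 − 1 = 1 must be lifted.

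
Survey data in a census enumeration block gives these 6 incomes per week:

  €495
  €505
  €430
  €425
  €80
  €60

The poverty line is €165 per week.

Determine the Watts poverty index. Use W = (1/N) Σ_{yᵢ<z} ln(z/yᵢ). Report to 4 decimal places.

0.2893

Below the line: €60, €80 (q = 2 of N = 6).
ln(z/y) terms: ln(165/60) = 1.0116; ln(165/80) = 0.7239.
W = 1.735520 / 6 = 0.2893.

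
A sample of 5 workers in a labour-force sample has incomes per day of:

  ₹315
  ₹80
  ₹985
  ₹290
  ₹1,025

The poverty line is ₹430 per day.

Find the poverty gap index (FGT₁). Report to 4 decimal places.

Below the line: ₹80, ₹290, ₹315 (q = 3 of N = 5).
Shortfall ratios: (430−80)/430 = 0.8140; (430−290)/430 = 0.3256; (430−315)/430 = 0.2674.
Σ = 1.406977. Dividing by the full population N = 5 gives P₁ = 0.2814.

0.2814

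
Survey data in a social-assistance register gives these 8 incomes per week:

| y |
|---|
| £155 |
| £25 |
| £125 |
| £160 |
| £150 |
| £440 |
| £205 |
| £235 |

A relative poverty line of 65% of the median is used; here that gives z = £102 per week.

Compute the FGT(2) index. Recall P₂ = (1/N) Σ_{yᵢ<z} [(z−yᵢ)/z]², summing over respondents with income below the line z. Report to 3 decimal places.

Poor units: £25 (q = 1 of N = 8).
Gap ratios (z−y)/z: (102−25)/102 = 0.7549.
Squared: 0.5699.
Sum = 0.569877; P₂ = 0.569877 / 8 = 0.071.

0.071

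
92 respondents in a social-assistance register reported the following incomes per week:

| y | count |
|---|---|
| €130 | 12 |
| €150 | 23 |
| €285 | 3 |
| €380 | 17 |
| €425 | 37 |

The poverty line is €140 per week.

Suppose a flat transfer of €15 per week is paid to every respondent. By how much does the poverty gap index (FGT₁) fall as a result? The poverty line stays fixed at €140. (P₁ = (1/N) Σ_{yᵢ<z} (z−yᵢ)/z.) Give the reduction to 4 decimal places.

Before: below the line — 12×€130; poverty gap index (FGT₁) = 0.009317.
After the €15 transfer: below the line — none; poverty gap index (FGT₁) = 0.000000.
Reduction = 0.009317 − 0.000000 = 0.0093.

0.0093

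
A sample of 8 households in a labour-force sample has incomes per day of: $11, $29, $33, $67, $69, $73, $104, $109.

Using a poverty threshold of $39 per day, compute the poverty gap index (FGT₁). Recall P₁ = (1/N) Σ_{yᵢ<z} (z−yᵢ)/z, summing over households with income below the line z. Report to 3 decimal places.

Incomes under z: $11, $29, $33 (q = 3 of N = 8).
Gap ratios (z−y)/z: (39−11)/39 = 0.7179; (39−29)/39 = 0.2564; (39−33)/39 = 0.1538.
Σ = 1.128205. Dividing by the full population N = 8 gives P₁ = 0.141.

0.141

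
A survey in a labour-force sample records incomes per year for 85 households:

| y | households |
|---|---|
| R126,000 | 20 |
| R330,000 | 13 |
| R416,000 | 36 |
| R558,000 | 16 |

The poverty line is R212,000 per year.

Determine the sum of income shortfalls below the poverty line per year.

Below the line: 20×R126,000 (q = 20 of N = 85).
Individual gaps: 20×(212000−126000) = 1720000.
Aggregate gap = R1,720,000.

R1,720,000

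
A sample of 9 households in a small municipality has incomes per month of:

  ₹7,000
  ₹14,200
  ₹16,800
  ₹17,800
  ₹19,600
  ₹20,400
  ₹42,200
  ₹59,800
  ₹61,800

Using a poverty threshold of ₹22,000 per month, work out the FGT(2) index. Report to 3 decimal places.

Below z: ₹7,000, ₹14,200, ₹16,800, ₹17,800, ₹19,600, ₹20,400 (q = 6 of N = 9).
Shortfall ratios: (22000−7000)/22000 = 0.6818; (22000−14200)/22000 = 0.3545; (22000−16800)/22000 = 0.2364; (22000−17800)/22000 = 0.1909; (22000−19600)/22000 = 0.1091; (22000−20400)/22000 = 0.0727.
Squared: 0.4649; 0.1257; 0.0559; 0.0364; 0.0119; 0.0053.
Sum = 0.700083; P₂ = 0.700083 / 9 = 0.078.

0.078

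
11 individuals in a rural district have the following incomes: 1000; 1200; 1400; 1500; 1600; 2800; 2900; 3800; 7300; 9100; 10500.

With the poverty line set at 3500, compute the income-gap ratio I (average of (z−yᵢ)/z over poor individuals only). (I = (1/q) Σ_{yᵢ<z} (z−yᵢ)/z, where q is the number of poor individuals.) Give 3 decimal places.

Poor units: 1000, 1200, 1400, 1500, 1600, 2800, 2900 (q = 7 of N = 11).
Relative gaps: 0.7143, 0.6571, 0.6000, 0.5714, 0.5429, 0.2000, 0.1714; sum = 3.457143.
The income-gap ratio divides by q (the poor only): 3.457143 / 7 = 0.494.

0.494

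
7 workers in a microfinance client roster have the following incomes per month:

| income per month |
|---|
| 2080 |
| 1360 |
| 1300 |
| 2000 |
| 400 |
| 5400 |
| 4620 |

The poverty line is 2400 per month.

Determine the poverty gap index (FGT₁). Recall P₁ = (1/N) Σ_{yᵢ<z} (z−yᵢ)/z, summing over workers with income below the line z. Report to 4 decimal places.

Incomes under z: 400, 1300, 1360, 2000, 2080 (q = 5 of N = 7).
Relative gaps: (2400−400)/2400 = 0.8333; (2400−1300)/2400 = 0.4583; (2400−1360)/2400 = 0.4333; (2400−2000)/2400 = 0.1667; (2400−2080)/2400 = 0.1333.
Σ = 2.025000. Dividing by the full population N = 7 gives P₁ = 0.2893.

0.2893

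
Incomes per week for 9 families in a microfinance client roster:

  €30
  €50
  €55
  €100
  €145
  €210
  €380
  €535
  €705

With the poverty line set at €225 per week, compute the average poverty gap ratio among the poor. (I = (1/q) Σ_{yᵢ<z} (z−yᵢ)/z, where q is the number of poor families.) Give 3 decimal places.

0.563

Below the line: €30, €50, €55, €100, €145, €210 (q = 6 of N = 9).
Relative gaps: 0.8667, 0.7778, 0.7556, 0.5556, 0.3556, 0.0667; sum = 3.377778.
I averages over the q = 6 poor units only: 3.377778 / 6 = 0.563.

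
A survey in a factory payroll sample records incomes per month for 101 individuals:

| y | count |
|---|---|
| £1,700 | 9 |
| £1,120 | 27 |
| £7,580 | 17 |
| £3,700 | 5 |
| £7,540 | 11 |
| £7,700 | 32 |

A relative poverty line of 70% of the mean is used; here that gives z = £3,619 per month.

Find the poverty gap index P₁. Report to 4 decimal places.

Poor units: 27×£1,120, 9×£1,700 (q = 36 of N = 101).
Shortfall ratios: (3619−1120)/3619 = 0.6905 (×27); (3619−1700)/3619 = 0.5303 (×9).
Σ = 23.416413. Dividing by the full population N = 101 gives P₁ = 0.2318.

0.2318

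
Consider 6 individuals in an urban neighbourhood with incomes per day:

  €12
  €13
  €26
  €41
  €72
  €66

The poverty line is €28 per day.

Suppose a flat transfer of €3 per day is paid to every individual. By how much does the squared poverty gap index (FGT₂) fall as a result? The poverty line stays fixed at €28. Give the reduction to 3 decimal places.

Before: below the line — €12, €13, €26; squared poverty gap index (FGT₂) = 0.10310.
After the €3 transfer: below the line — €15, €16; squared poverty gap index (FGT₂) = 0.06654.
Reduction = 0.10310 − 0.06654 = 0.037.

0.037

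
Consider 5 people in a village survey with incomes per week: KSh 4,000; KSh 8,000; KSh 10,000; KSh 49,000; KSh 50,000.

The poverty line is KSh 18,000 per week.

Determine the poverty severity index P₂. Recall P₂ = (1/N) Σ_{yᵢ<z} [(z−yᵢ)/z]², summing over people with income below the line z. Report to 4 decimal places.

Incomes under z: KSh 4,000, KSh 8,000, KSh 10,000 (q = 3 of N = 5).
Gap ratios (z−y)/z: (18000−4000)/18000 = 0.7778; (18000−8000)/18000 = 0.5556; (18000−10000)/18000 = 0.4444.
Squared: 0.6049; 0.3086; 0.1975.
Sum = 1.111111; P₂ = 1.111111 / 5 = 0.2222.

0.2222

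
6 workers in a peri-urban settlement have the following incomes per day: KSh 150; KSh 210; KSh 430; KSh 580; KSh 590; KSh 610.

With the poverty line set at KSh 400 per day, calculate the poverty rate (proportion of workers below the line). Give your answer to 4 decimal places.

2 of the 6 workers have income below KSh 400.
H = 2/6 = 0.3333.

0.3333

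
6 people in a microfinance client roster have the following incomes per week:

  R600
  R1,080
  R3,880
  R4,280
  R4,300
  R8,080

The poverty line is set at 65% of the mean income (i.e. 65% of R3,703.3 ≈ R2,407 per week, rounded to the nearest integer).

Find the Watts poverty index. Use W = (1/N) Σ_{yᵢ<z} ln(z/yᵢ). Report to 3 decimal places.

0.365

Below the line: R600, R1,080 (q = 2 of N = 6).
Log shortfalls: ln(2407/600) = 1.3892; ln(2407/1080) = 0.8014.
W = 2.190627 / 6 = 0.365.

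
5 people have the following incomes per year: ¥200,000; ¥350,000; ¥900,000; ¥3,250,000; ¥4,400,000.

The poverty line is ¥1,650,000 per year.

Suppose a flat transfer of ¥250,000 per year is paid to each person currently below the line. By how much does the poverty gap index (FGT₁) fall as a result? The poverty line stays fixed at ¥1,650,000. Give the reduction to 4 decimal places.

0.0909

Before: below the line — ¥200,000, ¥350,000, ¥900,000; poverty gap index (FGT₁) = 0.424242.
After the ¥250,000 transfer: below the line — ¥450,000, ¥600,000, ¥1,150,000; poverty gap index (FGT₁) = 0.333333.
Reduction = 0.424242 − 0.333333 = 0.0909.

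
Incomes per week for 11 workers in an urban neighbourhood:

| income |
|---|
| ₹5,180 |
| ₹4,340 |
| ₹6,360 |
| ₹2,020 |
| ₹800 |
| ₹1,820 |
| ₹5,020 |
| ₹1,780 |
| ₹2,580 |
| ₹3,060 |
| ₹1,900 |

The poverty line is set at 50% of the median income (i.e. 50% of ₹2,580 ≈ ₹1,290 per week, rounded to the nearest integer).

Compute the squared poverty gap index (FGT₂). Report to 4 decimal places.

0.0131

Below the line: ₹800 (q = 1 of N = 11).
Relative gaps: (1290−800)/1290 = 0.3798.
Squared: 0.1443.
Sum = 0.144282; P₂ = 0.144282 / 11 = 0.0131.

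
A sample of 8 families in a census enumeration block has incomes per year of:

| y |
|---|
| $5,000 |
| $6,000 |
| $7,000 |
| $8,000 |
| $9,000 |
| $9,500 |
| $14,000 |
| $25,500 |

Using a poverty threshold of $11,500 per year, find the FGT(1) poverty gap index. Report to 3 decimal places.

Below z: $5,000, $6,000, $7,000, $8,000, $9,000, $9,500 (q = 6 of N = 8).
Gap ratios (z−y)/z: (11500−5000)/11500 = 0.5652; (11500−6000)/11500 = 0.4783; (11500−7000)/11500 = 0.3913; (11500−8000)/11500 = 0.3043; (11500−9000)/11500 = 0.2174; (11500−9500)/11500 = 0.1739.
Sum of shortfalls = 2.130435; P₁ averages over all N: 2.130435 / 8 = 0.266.

0.266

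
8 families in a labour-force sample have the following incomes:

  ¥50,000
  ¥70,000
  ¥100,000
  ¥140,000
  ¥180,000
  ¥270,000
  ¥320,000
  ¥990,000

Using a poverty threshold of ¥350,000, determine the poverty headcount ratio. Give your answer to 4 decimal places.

7 of the 8 families have income below ¥350,000.
H = 7/8 = 0.8750.

0.8750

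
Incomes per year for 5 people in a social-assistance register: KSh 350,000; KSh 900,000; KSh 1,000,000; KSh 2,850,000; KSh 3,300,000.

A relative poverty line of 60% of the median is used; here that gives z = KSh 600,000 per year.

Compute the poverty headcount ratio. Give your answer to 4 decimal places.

1 of the 5 people have income below KSh 600,000.
H = 1/5 = 0.2000.

0.2000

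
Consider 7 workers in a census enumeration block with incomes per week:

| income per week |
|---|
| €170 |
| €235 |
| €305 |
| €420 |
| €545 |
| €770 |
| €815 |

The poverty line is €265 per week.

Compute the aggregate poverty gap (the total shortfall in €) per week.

€125

Poor units: €170, €235 (q = 2 of N = 7).
Individual gaps: 265−170 = 95; 265−235 = 30.
Aggregate gap = €125.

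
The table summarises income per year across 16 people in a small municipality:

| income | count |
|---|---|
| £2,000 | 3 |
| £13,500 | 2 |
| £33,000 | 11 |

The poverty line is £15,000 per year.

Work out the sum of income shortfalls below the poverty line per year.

Below the line: 3×£2,000, 2×£13,500 (q = 5 of N = 16).
Individual gaps: 3×(15000−2000) = 39000; 2×(15000−13500) = 3000.
Aggregate gap = £42,000.

£42,000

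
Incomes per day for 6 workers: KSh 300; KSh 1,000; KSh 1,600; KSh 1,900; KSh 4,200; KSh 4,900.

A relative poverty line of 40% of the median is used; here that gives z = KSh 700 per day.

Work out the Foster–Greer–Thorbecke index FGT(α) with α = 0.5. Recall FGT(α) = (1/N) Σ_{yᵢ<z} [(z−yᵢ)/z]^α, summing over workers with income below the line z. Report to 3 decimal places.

0.126

Poor units: KSh 300 (q = 1 of N = 6).
Shortfall ratios: (700−300)/700 = 0.5714.
Raised to α = 0.5: 0.75593.
Sum = 0.755929; FGT(0.5) = 0.755929 / 6 = 0.126.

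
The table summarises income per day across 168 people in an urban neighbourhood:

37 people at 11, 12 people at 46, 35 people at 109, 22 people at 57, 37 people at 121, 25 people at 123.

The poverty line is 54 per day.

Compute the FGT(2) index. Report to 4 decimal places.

0.1412

Below the line: 37×11, 12×46 (q = 49 of N = 168).
Normalized shortfalls: (54−11)/54 = 0.7963 (×37); (54−46)/54 = 0.1481 (×12).
Squared: 0.6341 (×37); 0.0219 (×12).
Sum = 23.724623; P₂ = 23.724623 / 168 = 0.1412.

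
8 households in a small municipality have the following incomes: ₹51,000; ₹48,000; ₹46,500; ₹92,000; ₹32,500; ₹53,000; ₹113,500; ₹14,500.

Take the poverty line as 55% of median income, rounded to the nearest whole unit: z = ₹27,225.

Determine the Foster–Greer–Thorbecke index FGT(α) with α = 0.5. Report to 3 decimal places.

0.085

Below z: ₹14,500 (q = 1 of N = 8).
Relative gaps: (27225−14500)/27225 = 0.4674.
Raised to α = 0.5: 0.68367.
Sum = 0.683668; FGT(0.5) = 0.683668 / 8 = 0.085.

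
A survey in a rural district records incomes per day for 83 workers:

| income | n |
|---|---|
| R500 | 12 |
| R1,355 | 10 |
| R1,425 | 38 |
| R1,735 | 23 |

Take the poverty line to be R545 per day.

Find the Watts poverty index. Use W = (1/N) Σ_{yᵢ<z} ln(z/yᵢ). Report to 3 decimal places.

Below z: 12×R500 (q = 12 of N = 83).
Log shortfalls: ln(545/500) = 0.0862 (×12).
W = 1.034132 / 83 = 0.012.

0.012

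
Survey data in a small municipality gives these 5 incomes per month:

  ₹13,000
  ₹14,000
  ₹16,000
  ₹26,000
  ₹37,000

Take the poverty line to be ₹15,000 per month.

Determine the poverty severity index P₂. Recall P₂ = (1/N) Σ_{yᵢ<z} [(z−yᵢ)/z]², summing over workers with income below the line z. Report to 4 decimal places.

0.0044

Incomes under z: ₹13,000, ₹14,000 (q = 2 of N = 5).
Relative gaps: (15000−13000)/15000 = 0.1333; (15000−14000)/15000 = 0.0667.
Squared: 0.0178; 0.0044.
Sum = 0.022222; P₂ = 0.022222 / 5 = 0.0044.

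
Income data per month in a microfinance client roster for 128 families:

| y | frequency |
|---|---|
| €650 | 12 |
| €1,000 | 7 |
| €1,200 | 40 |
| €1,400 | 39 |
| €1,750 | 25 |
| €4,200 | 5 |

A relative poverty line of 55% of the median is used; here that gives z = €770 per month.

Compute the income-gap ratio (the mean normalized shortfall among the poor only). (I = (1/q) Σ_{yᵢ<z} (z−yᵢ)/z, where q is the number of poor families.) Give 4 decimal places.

0.1558

Poor units: 12×€650 (q = 12 of N = 128).
Shortfall ratios (z−y)/z: 0.1558 (×12); sum = 1.870130.
The income-gap ratio divides by q (the poor only): 1.870130 / 12 = 0.1558.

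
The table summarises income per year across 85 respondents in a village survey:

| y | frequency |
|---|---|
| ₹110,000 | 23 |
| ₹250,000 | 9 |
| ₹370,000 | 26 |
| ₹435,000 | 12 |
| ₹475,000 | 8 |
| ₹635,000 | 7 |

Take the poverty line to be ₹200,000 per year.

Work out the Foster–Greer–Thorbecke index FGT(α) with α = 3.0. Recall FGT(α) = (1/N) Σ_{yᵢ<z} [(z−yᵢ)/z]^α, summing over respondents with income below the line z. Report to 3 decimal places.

Below the line: 23×₹110,000 (q = 23 of N = 85).
Normalized shortfalls: (200000−110000)/200000 = 0.4500 (×23).
Raised to α = 3.0: 0.09113 (×23).
Sum = 2.095875; FGT(3.0) = 2.095875 / 85 = 0.025.

0.025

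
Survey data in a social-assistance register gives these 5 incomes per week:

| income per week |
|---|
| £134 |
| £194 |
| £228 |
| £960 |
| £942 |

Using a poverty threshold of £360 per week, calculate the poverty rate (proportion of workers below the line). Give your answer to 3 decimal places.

3 of the 5 workers have income below £360.
H = 3/5 = 0.600.

0.600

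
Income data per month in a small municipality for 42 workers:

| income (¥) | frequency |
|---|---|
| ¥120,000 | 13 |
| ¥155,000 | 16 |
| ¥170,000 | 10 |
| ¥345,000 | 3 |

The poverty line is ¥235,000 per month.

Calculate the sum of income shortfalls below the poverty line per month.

¥3,425,000

Below z: 13×¥120,000, 16×¥155,000, 10×¥170,000 (q = 39 of N = 42).
Individual gaps: 13×(235000−120000) = 1495000; 16×(235000−155000) = 1280000; 10×(235000−170000) = 650000.
Aggregate gap = ¥3,425,000.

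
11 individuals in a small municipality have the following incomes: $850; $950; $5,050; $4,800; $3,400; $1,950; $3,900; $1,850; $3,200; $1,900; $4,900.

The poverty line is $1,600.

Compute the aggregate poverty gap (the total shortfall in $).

$1,400

Incomes under z: $850, $950 (q = 2 of N = 11).
Individual gaps: 1600−850 = 750; 1600−950 = 650.
Aggregate gap = $1,400.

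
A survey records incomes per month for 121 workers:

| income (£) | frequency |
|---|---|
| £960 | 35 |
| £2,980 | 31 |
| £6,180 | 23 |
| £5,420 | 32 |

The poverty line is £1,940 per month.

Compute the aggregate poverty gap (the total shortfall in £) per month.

Below the line: 35×£960 (q = 35 of N = 121).
Individual gaps: 35×(1940−960) = 34300.
Aggregate gap = £34,300.

£34,300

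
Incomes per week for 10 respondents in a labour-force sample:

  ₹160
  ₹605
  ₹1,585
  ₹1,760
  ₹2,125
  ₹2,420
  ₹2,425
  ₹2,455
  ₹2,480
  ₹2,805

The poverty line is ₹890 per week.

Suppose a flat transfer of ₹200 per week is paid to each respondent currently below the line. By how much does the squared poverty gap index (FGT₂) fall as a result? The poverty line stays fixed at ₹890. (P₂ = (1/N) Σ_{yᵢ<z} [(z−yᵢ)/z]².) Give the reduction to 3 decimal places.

0.041

Before: below the line — ₹160, ₹605; squared poverty gap index (FGT₂) = 0.07753.
After the ₹200 transfer: below the line — ₹360, ₹805; squared poverty gap index (FGT₂) = 0.03637.
Reduction = 0.07753 − 0.03637 = 0.041.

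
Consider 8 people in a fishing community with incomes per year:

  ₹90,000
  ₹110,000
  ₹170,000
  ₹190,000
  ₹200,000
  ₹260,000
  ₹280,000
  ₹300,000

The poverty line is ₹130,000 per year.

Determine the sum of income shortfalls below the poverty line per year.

₹60,000

Below the line: ₹90,000, ₹110,000 (q = 2 of N = 8).
Individual gaps: 130000−90000 = 40000; 130000−110000 = 20000.
Aggregate gap = ₹60,000.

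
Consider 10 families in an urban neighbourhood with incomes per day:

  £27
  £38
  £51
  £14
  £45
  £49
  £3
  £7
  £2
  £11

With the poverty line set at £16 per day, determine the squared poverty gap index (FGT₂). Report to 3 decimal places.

Below the line: £2, £3, £7, £11, £14 (q = 5 of N = 10).
Normalized shortfalls: (16−2)/16 = 0.8750; (16−3)/16 = 0.8125; (16−7)/16 = 0.5625; (16−11)/16 = 0.3125; (16−14)/16 = 0.1250.
Squared: 0.7656; 0.6602; 0.3164; 0.0977; 0.0156.
Sum = 1.855469; P₂ = 1.855469 / 10 = 0.186.

0.186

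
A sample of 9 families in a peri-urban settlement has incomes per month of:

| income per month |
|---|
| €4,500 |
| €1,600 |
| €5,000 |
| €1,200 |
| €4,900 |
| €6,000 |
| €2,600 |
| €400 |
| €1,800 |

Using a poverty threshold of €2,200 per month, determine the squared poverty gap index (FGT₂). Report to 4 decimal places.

Incomes under z: €400, €1,200, €1,600, €1,800 (q = 4 of N = 9).
Shortfall ratios: (2200−400)/2200 = 0.8182; (2200−1200)/2200 = 0.4545; (2200−1600)/2200 = 0.2727; (2200−1800)/2200 = 0.1818.
Squared: 0.6694; 0.2066; 0.0744; 0.0331.
Sum = 0.983471; P₂ = 0.983471 / 9 = 0.1093.

0.1093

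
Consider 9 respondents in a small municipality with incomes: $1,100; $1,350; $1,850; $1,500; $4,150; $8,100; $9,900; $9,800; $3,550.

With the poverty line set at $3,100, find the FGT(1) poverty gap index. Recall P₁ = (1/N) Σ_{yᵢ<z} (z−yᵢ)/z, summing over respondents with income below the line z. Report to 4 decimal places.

Below z: $1,100, $1,350, $1,500, $1,850 (q = 4 of N = 9).
Shortfall ratios: (3100−1100)/3100 = 0.6452; (3100−1350)/3100 = 0.5645; (3100−1500)/3100 = 0.5161; (3100−1850)/3100 = 0.4032.
Sum of shortfalls = 2.129032; P₁ averages over all N: 2.129032 / 9 = 0.2366.

0.2366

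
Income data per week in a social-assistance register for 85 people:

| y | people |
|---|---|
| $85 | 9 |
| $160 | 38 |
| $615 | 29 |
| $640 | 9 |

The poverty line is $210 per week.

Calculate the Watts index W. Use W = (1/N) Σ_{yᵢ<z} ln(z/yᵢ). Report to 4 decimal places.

0.2173

Poor units: 9×$85, 38×$160 (q = 47 of N = 85).
Log shortfalls: ln(210/85) = 0.9045 (×9); ln(210/160) = 0.2719 (×38).
W = 18.473588 / 85 = 0.2173.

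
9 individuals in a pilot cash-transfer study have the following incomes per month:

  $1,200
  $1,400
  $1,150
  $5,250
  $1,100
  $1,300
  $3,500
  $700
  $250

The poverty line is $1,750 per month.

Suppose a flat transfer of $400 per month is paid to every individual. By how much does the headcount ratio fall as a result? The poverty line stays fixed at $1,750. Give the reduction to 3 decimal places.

0.111

Before: below the line — $250, $700, $1,100, $1,150, $1,200, $1,300, $1,400; headcount ratio = 0.77778.
After the $400 transfer: below the line — $650, $1,100, $1,500, $1,550, $1,600, $1,700; headcount ratio = 0.66667.
Reduction = 0.77778 − 0.66667 = 0.111.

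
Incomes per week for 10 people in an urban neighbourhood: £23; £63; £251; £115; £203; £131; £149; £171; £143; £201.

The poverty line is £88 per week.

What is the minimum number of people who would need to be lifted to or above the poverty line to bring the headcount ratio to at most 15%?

1

2 of the 10 people are poor, so H = 2/10 = 0.200.
A headcount ratio of at most 15% allows at most ⌊0.15 × 10⌋ = 1 poor people.
So at least 2 − 1 = 1 must be lifted.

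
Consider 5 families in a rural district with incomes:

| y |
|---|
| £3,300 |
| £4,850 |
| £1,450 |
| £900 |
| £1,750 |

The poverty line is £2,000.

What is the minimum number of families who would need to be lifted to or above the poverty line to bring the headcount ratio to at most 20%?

3 of the 5 families are poor, so H = 3/5 = 0.600.
A headcount ratio of at most 20% allows at most ⌊0.20 × 5⌋ = 1 poor families.
So at least 3 − 1 = 2 must be lifted.

2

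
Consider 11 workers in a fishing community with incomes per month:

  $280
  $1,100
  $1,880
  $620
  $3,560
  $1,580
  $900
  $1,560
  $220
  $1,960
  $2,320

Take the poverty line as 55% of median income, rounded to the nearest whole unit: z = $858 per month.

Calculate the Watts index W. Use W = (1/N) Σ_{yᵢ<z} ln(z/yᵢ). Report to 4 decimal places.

Incomes under z: $220, $280, $620 (q = 3 of N = 11).
Log gaps: ln(858/220) = 1.3610; ln(858/280) = 1.1198; ln(858/620) = 0.3249.
W = 2.805676 / 11 = 0.2551.

0.2551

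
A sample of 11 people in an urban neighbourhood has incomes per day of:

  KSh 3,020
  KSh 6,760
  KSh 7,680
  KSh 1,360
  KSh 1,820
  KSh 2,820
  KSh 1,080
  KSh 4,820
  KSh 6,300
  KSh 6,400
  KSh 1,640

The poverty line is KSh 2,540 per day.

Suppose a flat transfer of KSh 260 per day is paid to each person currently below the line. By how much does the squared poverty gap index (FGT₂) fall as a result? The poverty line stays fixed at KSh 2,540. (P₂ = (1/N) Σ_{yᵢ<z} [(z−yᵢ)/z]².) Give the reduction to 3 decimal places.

Before: below the line — KSh 1,080, KSh 1,360, KSh 1,640, KSh 1,820; squared poverty gap index (FGT₂) = 0.06837.
After the KSh 260 transfer: below the line — KSh 1,340, KSh 1,620, KSh 1,900, KSh 2,080; squared poverty gap index (FGT₂) = 0.04097.
Reduction = 0.06837 − 0.04097 = 0.027.

0.027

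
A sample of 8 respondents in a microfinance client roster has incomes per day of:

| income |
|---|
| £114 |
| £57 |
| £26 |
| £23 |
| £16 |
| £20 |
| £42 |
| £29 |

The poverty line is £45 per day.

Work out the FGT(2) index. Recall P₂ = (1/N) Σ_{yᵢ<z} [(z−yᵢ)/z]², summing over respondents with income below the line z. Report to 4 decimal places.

0.1590

Below z: £16, £20, £23, £26, £29, £42 (q = 6 of N = 8).
Normalized shortfalls: (45−16)/45 = 0.6444; (45−20)/45 = 0.5556; (45−23)/45 = 0.4889; (45−26)/45 = 0.4222; (45−29)/45 = 0.3556; (45−42)/45 = 0.0667.
Squared: 0.4153; 0.3086; 0.2390; 0.1783; 0.1264; 0.0044.
Sum = 1.272099; P₂ = 1.272099 / 8 = 0.1590.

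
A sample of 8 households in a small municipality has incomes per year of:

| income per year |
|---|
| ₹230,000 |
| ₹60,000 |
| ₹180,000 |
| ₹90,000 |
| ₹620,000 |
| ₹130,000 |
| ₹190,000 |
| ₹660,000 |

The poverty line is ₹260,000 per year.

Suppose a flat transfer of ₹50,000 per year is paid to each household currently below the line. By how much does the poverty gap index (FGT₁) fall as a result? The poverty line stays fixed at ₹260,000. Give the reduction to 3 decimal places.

0.135

Before: below the line — ₹60,000, ₹90,000, ₹130,000, ₹180,000, ₹190,000, ₹230,000; poverty gap index (FGT₁) = 0.32692.
After the ₹50,000 transfer: below the line — ₹110,000, ₹140,000, ₹180,000, ₹230,000, ₹240,000; poverty gap index (FGT₁) = 0.19231.
Reduction = 0.32692 − 0.19231 = 0.135.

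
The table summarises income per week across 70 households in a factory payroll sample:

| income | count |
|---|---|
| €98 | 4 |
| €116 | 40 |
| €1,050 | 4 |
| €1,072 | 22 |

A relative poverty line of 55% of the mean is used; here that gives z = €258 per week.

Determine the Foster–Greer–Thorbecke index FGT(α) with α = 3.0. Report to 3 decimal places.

Below z: 4×€98, 40×€116 (q = 44 of N = 70).
Shortfall ratios: (258−98)/258 = 0.6202 (×4); (258−116)/258 = 0.5504 (×40).
Raised to α = 3.0: 0.23851 (×4); 0.16673 (×40).
Sum = 7.623107; FGT(3.0) = 7.623107 / 70 = 0.109.

0.109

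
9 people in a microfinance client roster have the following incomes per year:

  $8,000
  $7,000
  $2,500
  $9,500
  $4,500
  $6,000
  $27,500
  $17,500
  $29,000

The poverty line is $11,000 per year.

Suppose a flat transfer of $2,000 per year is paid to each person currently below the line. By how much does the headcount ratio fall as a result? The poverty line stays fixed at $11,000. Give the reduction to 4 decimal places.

0.1111

Before: below the line — $2,500, $4,500, $6,000, $7,000, $8,000, $9,500; headcount ratio = 0.666667.
After the $2,000 transfer: below the line — $4,500, $6,500, $8,000, $9,000, $10,000; headcount ratio = 0.555556.
Reduction = 0.666667 − 0.555556 = 0.1111.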